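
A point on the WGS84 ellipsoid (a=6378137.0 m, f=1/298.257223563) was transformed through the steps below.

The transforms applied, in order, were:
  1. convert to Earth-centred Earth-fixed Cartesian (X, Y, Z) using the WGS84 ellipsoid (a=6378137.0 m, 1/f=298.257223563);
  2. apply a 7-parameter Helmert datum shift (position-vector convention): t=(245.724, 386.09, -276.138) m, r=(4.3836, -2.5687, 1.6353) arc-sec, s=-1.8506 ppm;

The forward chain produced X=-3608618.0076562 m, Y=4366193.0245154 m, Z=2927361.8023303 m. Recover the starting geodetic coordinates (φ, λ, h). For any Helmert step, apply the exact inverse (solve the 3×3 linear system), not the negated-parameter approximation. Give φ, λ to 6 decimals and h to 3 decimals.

start: X=-3608618.0077, Y=4366193.0245, Z=2927361.8023 m
→ Helmert⁻¹: X=-3608799.3381, Y=4365905.8431, Z=2927595.5146
→ geod (Bowring, a=6378137.000): φ=27.48931600°, λ=129.57668000°, h=2546.4880 m

φ=27.489316°, λ=129.576680°, h=2546.488 m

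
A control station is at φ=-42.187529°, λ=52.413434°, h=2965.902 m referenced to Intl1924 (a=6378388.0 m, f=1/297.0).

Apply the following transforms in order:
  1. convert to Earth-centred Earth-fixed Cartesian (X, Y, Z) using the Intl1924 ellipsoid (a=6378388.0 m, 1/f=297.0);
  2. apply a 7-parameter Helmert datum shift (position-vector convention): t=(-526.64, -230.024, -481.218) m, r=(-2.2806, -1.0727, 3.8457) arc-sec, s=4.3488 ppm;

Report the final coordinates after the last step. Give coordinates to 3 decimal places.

start: φ=-42.187529°, λ=52.413434°, h=2965.902 m
→ ECEF (a=6378388.000, f=1/297.0): X=2888432.1112, Y=3752525.2873, Z=-4263125.9278
→ Helmert 7p (PV): X=2887870.2391, Y=3752318.2997, Z=-4263652.1542

X=2887870.239 m, Y=3752318.300 m, Z=-4263652.154 m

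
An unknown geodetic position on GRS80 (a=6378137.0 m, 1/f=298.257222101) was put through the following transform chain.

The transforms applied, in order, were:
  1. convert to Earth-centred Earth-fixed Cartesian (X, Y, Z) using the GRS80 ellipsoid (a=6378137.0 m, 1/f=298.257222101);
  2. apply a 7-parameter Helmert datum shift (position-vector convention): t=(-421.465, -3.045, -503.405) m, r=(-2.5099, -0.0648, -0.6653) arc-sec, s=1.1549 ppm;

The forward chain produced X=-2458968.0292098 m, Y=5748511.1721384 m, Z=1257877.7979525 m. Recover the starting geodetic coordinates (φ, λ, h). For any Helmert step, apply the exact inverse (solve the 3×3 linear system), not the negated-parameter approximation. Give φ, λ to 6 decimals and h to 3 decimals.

φ=11.455233°, λ=113.155849°, h=261.631 m

start: X=-2458968.0292, Y=5748511.1721, Z=1257877.7980 m
→ Helmert⁻¹: X=-2458561.8710, Y=5748484.3349, Z=1258450.4715
→ geod (Bowring, a=6378137.000): φ=11.45523300°, λ=113.15584900°, h=261.6310 m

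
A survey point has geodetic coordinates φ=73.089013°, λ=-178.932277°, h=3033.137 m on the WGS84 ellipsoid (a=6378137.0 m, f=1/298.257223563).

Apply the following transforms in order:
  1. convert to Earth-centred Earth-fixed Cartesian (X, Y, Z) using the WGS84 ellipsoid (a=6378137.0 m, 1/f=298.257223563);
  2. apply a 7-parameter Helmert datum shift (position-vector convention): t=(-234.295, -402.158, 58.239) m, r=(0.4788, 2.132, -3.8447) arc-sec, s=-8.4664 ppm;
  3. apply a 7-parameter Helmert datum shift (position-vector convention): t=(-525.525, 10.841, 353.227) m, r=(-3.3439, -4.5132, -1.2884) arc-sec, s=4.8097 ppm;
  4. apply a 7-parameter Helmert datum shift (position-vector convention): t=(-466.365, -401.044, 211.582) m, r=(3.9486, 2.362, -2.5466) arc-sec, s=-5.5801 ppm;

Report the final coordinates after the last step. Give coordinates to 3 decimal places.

X=-1862789.357 m, Y=-35449.735 m, Z=6083607.604 m

start: φ=73.089013°, λ=-178.932277°, h=3033.137 m
→ ECEF (a=6378137.000, f=1/298.257223563): X=-1861578.5099, Y=-34695.0565, Z=6083041.0944
→ Helmert 7p (PV): X=-1861734.8155, Y=-35076.3423, Z=6083066.9930
→ Helmert 7p (PV): X=-1862402.6159, Y=-34955.4237, Z=6083409.3103
→ Helmert 7p (PV): X=-1862789.3575, Y=-35449.7353, Z=6083607.6039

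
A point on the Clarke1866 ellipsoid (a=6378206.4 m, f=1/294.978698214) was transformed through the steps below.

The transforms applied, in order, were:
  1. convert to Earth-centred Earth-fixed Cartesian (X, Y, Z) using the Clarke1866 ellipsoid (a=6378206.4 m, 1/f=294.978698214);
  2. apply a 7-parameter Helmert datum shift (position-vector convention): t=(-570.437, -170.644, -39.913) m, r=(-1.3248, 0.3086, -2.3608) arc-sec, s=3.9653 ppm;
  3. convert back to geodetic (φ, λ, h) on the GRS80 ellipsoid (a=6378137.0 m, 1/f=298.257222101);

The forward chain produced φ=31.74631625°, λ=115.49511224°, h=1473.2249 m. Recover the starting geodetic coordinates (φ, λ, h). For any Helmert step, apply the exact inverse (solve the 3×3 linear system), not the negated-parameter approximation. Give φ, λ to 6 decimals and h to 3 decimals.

φ=31.749270°, λ=115.489705°, h=1387.572 m

start: φ=31.746316°, λ=115.495112°, h=1473.225 m
→ ECEF (a=6378137.000, f=1/298.257222101): X=-2337328.0001, Y=4901386.0664, Z=3337318.3934
→ Helmert⁻¹: X=-2336809.3903, Y=4901489.0932, Z=3337373.0580
→ geod (Bowring, a=6378206.400): φ=31.74927000°, λ=115.48970500°, h=1387.5720 m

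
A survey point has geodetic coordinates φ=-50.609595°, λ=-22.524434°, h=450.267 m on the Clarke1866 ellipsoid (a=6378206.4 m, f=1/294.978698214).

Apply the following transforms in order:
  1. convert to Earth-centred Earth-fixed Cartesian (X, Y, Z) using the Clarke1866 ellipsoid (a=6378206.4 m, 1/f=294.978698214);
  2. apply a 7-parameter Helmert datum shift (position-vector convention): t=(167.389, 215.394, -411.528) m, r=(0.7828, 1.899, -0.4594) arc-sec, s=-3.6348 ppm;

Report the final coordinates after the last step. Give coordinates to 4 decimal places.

X=3746799.1851 m, Y=-1553572.4310 m, Z=-4906676.0335 m

start: φ=-50.609595°, λ=-22.524434°, h=450.267 m
→ ECEF (a=6378206.400, f=1/294.978698214): X=3746694.0450, Y=-1553803.7478, Z=-4906241.9476
→ Helmert 7p (PV): X=3746799.1851, Y=-1553572.4310, Z=-4906676.0335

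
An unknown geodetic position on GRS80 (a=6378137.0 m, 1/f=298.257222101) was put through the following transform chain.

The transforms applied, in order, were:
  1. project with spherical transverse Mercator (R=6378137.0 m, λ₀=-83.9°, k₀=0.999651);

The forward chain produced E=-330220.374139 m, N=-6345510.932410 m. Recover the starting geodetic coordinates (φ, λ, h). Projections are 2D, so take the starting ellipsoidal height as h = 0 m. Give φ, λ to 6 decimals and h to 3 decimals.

φ=-56.904482°, λ=-89.337844°, h=0.000 m

start: E=-330220.3741, N=-6345510.9324 m
→ tm⁻¹: φ=-56.90448200°, λ=-89.33784400°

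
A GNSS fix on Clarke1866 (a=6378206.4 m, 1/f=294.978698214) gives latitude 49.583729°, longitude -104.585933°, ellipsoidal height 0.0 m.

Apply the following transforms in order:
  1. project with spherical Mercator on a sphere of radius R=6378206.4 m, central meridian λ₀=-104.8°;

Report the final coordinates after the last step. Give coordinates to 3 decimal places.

E=23830.089 m, N=6374564.077 m

start: φ=49.583729°, λ=-104.585933°, h=0.000 m
→ merc (R=6378206.4, λ₀=-104.8°): E=23830.0887, N=6374564.0770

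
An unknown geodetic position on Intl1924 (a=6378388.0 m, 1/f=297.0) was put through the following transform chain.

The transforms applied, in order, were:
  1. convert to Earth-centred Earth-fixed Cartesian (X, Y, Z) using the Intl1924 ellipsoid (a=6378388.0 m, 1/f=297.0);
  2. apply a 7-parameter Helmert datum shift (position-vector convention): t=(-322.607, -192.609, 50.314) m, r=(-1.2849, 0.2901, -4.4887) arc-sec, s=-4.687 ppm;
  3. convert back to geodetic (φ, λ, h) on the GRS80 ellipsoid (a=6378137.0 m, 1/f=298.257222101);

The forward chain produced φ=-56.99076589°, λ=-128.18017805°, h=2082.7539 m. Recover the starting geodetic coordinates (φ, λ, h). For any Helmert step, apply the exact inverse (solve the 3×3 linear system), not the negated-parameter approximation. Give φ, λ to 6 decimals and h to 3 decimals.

φ=-56.994732°, λ=-128.176959°, h=1776.977 m

start: φ=-56.990766°, λ=-128.180178°, h=2082.754 m
→ ECEF (a=6378137.000, f=1/298.257222101): X=-2153579.3072, Y=-2738660.1963, Z=-5327086.5347
→ Helmert⁻¹: X=-2153199.7055, Y=-2738494.0951, Z=-5327181.9046
→ geod (Bowring, a=6378388.000): φ=-56.99473200°, λ=-128.17695900°, h=1776.9770 m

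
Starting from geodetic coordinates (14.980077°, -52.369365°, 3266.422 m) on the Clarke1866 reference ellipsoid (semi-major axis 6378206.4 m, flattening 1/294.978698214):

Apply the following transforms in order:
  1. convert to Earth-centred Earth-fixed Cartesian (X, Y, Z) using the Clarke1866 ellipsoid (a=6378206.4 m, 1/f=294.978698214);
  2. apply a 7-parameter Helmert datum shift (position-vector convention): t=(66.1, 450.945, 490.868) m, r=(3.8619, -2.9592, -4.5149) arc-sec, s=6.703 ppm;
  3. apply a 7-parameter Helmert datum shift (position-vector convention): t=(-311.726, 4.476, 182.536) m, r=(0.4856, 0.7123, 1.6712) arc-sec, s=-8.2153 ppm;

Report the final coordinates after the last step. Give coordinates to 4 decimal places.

start: φ=14.980077°, λ=-52.369365°, h=3266.422 m
→ ECEF (a=6378206.400, f=1/294.978698214): X=3764764.7948, Y=-4883243.3456, Z=1638714.4211
→ Helmert 7p (PV): X=3764725.7306, Y=-4882938.2218, Z=1639178.8557
→ Helmert 7p (PV): X=3764428.2990, Y=-4882866.9877, Z=1639323.4290

X=3764428.2990 m, Y=-4882866.9877 m, Z=1639323.4290 m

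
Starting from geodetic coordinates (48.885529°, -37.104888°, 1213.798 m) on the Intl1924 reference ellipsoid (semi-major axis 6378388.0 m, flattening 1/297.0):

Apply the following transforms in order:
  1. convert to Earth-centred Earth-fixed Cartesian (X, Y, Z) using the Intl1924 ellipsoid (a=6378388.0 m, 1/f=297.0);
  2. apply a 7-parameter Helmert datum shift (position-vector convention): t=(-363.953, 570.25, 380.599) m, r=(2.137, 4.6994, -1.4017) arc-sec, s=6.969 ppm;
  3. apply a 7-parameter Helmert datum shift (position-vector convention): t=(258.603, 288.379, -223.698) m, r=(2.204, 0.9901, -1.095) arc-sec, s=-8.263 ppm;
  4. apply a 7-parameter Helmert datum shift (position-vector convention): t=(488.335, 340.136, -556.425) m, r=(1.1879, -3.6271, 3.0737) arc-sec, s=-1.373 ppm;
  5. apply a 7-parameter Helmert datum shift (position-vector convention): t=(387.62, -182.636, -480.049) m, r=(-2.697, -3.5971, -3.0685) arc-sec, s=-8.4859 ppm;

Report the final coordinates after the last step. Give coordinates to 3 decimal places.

X=3352721.133 m, Y=-2534649.963 m, Z=4782259.634 m

start: φ=48.885529°, λ=-37.104888°, h=1213.798 m
→ ECEF (a=6378388.000, f=1/297.0): X=3352054.1120, Y=-2535588.1812, Z=4783202.4212
→ Helmert 7p (PV): X=3351805.2664, Y=-2535107.9377, Z=4783513.7128
→ Helmert 7p (PV): X=3352045.6768, Y=-2534867.5176, Z=4783207.3114
→ Helmert 7p (PV): X=3352483.0722, Y=-2534501.4970, Z=4782688.6651
→ Helmert 7p (PV): X=3352721.1334, Y=-2534649.9631, Z=4782259.6343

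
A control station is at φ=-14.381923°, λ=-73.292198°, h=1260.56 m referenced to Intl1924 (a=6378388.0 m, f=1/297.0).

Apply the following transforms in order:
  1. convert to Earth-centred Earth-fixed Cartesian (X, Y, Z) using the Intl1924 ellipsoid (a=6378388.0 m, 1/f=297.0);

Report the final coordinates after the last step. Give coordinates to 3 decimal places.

start: φ=-14.381923°, λ=-73.292198°, h=1260.560 m
→ ECEF (a=6378388.000, f=1/297.0): X=1776982.1313, Y=-5920060.9344, Z=-1574280.2082

X=1776982.131 m, Y=-5920060.934 m, Z=-1574280.208 m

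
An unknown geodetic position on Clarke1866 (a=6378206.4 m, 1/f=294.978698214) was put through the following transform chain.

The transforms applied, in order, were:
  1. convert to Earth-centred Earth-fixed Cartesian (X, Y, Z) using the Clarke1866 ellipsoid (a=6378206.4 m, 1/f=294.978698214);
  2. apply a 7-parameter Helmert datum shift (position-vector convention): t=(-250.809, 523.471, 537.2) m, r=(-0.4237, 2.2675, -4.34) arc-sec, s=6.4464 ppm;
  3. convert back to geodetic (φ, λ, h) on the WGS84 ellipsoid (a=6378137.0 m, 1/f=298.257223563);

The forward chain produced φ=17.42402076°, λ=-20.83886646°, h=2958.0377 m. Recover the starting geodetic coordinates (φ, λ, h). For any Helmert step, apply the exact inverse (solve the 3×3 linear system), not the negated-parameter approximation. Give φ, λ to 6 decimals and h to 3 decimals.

start: φ=17.424021°, λ=-20.838866°, h=2958.038 m
→ ECEF (a=6378137.000, f=1/298.257223563): X=5691736.8098, Y=-2166507.2346, Z=1898544.5435
→ Helmert⁻¹: X=5691975.6542, Y=-2166900.8707, Z=1898053.2299
→ geod (Bowring, a=6378206.400): φ=17.42002900°, λ=-20.84152800°, h=3109.3920 m

φ=17.420029°, λ=-20.841528°, h=3109.392 m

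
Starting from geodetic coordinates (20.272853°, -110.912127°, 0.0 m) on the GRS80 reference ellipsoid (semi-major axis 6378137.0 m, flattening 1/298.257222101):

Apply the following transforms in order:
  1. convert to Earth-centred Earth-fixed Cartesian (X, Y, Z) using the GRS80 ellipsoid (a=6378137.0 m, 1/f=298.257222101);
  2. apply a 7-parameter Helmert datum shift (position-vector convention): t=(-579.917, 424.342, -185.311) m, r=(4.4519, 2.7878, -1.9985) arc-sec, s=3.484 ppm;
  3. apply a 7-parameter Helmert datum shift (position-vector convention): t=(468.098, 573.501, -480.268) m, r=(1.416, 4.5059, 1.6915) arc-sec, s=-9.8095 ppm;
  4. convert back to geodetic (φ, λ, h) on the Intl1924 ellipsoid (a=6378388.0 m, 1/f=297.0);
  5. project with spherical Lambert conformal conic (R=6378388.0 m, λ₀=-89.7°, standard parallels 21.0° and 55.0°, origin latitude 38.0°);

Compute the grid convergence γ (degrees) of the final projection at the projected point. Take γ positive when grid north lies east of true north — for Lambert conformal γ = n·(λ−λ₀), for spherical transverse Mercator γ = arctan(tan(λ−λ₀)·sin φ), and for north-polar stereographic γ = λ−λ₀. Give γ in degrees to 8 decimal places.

-13.26313974

start: φ=20.272853°, λ=-110.912127°, h=0.000 m
→ ECEF (a=6378137.000, f=1/298.257222101): X=-2136416.4936, Y=-5591170.5423, Z=2196056.8717
→ Helmert 7p (PV): X=-2137028.3457, Y=-5590792.3787, Z=2195787.4098
→ Helmert 7p (PV): X=-2136445.4700, Y=-5590196.6334, Z=2195293.9055
→ geod (Bowring, a=6378388.000): φ=20.26973765°, λ=-110.91571428°, h=-1348.1016 m
→ into lcc (λ₀=-89.7°): φ=20.26973765°, λ−λ₀=-21.21571428°
convergence γ = -13.26313974°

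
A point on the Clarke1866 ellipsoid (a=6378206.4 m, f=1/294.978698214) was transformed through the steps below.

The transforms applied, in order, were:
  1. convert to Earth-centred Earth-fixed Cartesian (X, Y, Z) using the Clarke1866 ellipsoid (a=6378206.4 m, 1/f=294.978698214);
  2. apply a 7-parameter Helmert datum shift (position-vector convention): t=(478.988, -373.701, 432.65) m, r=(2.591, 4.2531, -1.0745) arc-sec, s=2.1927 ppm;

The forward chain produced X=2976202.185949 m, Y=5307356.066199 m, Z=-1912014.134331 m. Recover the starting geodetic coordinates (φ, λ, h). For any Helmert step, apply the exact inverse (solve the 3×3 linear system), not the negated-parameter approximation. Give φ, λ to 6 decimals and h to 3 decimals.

start: X=2976202.1859, Y=5307356.0662, Z=-1912014.1343 m
→ Helmert⁻¹: X=2975728.4575, Y=5307709.6072, Z=-1912447.9055
→ geod (Bowring, a=6378206.400): φ=-17.55904000°, λ=60.72315000°, h=2163.0560 m

φ=-17.559040°, λ=60.723150°, h=2163.056 m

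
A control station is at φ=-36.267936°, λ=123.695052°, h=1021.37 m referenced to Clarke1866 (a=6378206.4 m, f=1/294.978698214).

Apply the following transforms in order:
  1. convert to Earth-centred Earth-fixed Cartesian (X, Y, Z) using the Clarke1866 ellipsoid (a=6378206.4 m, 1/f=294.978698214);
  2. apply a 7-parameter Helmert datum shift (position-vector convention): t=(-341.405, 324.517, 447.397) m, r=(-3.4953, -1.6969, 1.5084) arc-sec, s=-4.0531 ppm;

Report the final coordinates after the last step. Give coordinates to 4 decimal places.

start: φ=-36.267936°, λ=123.695052°, h=1021.370 m
→ ECEF (a=6378206.400, f=1/294.978698214): X=-2856753.6773, Y=4284322.9161, Z=-3752616.5917
→ Helmert 7p (PV): X=-2857083.9625, Y=4284545.5867, Z=-3752250.0873

X=-2857083.9625 m, Y=4284545.5867 m, Z=-3752250.0873 m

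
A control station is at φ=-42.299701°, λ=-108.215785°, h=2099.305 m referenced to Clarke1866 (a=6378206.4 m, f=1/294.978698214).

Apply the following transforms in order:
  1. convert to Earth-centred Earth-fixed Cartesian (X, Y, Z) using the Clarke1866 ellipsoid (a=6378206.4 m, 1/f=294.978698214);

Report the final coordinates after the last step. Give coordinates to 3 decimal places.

X=-1477438.896 m, Y=-4489486.982 m, Z=-4271496.529 m

start: φ=-42.299701°, λ=-108.215785°, h=2099.305 m
→ ECEF (a=6378206.400, f=1/294.978698214): X=-1477438.8961, Y=-4489486.9818, Z=-4271496.5286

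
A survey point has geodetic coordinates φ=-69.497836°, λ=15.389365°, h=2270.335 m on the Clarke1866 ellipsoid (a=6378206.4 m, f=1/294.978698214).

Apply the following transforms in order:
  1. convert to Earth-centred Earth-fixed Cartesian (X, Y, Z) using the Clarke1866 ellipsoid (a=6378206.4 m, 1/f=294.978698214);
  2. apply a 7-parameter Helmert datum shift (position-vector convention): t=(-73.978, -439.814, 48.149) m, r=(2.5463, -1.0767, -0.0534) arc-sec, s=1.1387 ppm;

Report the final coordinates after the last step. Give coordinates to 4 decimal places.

start: φ=-69.497836°, λ=15.389365°, h=2270.335 m
→ ECEF (a=6378206.400, f=1/294.978698214): X=2161013.0153, Y=594810.6261, Z=-5953590.6094
→ Helmert 7p (PV): X=2160972.7297, Y=594444.4260, Z=-5953530.6164

X=2160972.7297 m, Y=594444.4260 m, Z=-5953530.6164 m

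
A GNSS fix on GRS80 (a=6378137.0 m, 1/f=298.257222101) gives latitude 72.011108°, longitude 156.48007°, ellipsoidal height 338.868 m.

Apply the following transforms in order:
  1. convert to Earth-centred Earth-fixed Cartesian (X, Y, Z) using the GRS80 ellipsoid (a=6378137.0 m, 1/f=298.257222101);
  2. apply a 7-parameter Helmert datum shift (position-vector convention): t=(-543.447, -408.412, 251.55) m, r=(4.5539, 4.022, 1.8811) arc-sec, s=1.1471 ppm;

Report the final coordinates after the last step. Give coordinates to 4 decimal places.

X=-1812154.8581 m, Y=787950.2548 m, Z=6044702.7069 m

start: φ=72.011108°, λ=156.480070°, h=338.868 m
→ ECEF (a=6378137.000, f=1/298.257222101): X=-1811720.0027, Y=788507.7327, Z=6044391.4876
→ Helmert 7p (PV): X=-1812154.8581, Y=787950.2548, Z=6044702.7069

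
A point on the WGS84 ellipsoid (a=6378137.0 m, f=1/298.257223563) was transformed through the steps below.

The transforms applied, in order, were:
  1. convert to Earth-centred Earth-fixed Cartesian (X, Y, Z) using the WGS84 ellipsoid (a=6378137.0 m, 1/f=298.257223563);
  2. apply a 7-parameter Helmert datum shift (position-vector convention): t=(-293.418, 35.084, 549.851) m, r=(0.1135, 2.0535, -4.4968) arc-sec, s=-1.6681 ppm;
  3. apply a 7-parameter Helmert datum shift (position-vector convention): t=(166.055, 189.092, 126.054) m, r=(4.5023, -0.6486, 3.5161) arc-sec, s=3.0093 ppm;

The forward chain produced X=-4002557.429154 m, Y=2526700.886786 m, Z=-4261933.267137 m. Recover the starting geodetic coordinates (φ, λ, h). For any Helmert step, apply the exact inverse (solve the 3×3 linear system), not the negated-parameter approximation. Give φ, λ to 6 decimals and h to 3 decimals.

φ=-42.198296°, λ=147.739478°, h=1102.605 m

start: X=-4002557.4292, Y=2526700.8868, Z=-4261933.2671 m
→ Helmert⁻¹: X=-4002681.7732, Y=2526479.3917, Z=-4262089.0563
→ Helmert⁻¹: X=-4002407.6712, Y=2526358.9196, Z=-4262687.2546
→ geod (Bowring, a=6378137.000): φ=-42.19829600°, λ=147.73947800°, h=1102.6050 m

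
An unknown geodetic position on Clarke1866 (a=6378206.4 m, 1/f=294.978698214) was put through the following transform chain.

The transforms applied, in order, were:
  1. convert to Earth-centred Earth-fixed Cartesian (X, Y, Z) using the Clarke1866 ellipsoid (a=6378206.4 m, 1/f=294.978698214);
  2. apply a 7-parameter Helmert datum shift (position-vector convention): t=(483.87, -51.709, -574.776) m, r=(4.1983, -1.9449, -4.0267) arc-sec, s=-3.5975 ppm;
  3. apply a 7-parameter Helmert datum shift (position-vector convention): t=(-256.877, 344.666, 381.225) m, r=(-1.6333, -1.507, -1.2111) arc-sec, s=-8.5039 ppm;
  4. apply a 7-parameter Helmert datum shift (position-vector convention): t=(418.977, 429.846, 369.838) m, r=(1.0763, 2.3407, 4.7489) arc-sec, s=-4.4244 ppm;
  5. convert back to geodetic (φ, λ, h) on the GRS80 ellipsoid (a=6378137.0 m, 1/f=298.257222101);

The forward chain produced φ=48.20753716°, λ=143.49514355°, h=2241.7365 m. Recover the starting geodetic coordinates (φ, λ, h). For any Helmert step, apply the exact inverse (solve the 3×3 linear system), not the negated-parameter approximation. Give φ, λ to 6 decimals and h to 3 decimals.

start: φ=48.207537°, λ=143.495144°, h=2241.737 m
→ ECEF (a=6378137.000, f=1/298.257222101): X=-3424243.2718, Y=2534255.9235, Z=4733957.8155
→ Helmert⁻¹: X=-3424672.7777, Y=2533940.8355, Z=4733556.8353
→ Helmert⁻¹: X=-3424425.3160, Y=2533560.1282, Z=4733260.9424
→ Helmert⁻¹: X=-3424926.3331, Y=2533650.4426, Z=4733833.4728
→ geod (Bowring, a=6378206.400): φ=48.20765200°, λ=143.50715400°, h=2337.6020 m

φ=48.207652°, λ=143.507154°, h=2337.602 m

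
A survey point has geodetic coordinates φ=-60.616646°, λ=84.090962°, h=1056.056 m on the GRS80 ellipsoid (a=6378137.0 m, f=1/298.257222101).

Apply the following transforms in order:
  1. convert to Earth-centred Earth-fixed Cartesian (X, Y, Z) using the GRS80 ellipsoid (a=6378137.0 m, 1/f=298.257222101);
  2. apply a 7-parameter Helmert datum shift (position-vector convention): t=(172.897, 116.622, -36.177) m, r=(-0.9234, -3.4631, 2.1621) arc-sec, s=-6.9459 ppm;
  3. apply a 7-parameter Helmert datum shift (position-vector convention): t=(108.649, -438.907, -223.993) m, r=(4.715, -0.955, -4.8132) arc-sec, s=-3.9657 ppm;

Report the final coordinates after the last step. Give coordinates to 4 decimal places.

start: φ=-60.616646°, λ=84.090962°, h=1056.056 m
→ ECEF (a=6378137.000, f=1/298.257222101): X=323049.0320, Y=3121265.4613, Z=-5535429.0629
→ Helmert 7p (PV): X=323279.9046, Y=3121339.0089, Z=-5535435.3406
→ Helmert 7p (PV): X=323485.7367, Y=3121006.7137, Z=-5535564.5346

X=323485.7367 m, Y=3121006.7137 m, Z=-5535564.5346 m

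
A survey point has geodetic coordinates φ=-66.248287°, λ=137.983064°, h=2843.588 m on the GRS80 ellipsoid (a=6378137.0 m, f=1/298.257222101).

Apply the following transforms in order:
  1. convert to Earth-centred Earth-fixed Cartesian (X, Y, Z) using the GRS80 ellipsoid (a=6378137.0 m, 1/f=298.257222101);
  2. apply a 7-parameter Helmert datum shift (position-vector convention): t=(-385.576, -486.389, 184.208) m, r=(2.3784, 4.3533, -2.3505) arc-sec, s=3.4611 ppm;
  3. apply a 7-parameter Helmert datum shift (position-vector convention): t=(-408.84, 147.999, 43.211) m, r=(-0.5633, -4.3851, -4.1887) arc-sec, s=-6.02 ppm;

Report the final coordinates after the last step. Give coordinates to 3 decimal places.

start: φ=-66.248287°, λ=137.983064°, h=2843.588 m
→ ECEF (a=6378137.000, f=1/298.257222101): X=-1914817.8806, Y=1725134.9066, Z=-5817756.4860
→ Helmert 7p (PV): X=-1915313.2115, Y=1724743.3926, Z=-5817532.1084
→ Helmert 7p (PV): X=-1915551.8190, Y=1724904.0161, Z=-5817499.3045

X=-1915551.819 m, Y=1724904.016 m, Z=-5817499.305 m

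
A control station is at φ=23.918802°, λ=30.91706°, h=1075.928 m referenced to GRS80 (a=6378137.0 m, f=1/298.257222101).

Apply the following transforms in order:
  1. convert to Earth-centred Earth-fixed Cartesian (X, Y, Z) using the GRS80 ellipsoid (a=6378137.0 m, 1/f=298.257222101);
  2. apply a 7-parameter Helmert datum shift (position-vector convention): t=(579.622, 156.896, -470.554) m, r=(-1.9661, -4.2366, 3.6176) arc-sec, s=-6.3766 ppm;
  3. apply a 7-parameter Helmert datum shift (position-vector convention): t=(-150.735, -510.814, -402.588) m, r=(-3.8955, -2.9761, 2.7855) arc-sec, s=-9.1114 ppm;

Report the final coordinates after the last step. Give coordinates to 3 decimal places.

X=5005726.836 m, Y=2997617.629 m, Z=2569678.167 m

start: φ=23.918802°, λ=30.917060°, h=1075.928 m
→ ECEF (a=6378137.000, f=1/298.257222101): X=5005558.4220, Y=2997789.5467, Z=2570501.2719
→ Helmert 7p (PV): X=5006000.7520, Y=2998039.6187, Z=2570088.5640
→ Helmert 7p (PV): X=5005726.8364, Y=2997617.6293, Z=2569678.1673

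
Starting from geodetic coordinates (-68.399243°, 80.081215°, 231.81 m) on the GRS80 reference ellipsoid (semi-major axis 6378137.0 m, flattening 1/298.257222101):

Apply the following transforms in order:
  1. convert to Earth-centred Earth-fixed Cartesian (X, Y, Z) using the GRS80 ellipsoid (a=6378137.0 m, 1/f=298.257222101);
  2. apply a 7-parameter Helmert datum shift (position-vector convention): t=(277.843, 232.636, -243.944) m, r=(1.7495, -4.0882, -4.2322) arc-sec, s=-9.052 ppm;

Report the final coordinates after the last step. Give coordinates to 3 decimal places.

start: φ=-68.399243°, λ=80.081215°, h=231.810 m
→ ECEF (a=6378137.000, f=1/298.257222101): X=405642.6529, Y=2319736.8574, Z=-5907846.1347
→ Helmert 7p (PV): X=406081.5139, Y=2319990.2809, Z=-5908008.8856

X=406081.514 m, Y=2319990.281 m, Z=-5908008.886 m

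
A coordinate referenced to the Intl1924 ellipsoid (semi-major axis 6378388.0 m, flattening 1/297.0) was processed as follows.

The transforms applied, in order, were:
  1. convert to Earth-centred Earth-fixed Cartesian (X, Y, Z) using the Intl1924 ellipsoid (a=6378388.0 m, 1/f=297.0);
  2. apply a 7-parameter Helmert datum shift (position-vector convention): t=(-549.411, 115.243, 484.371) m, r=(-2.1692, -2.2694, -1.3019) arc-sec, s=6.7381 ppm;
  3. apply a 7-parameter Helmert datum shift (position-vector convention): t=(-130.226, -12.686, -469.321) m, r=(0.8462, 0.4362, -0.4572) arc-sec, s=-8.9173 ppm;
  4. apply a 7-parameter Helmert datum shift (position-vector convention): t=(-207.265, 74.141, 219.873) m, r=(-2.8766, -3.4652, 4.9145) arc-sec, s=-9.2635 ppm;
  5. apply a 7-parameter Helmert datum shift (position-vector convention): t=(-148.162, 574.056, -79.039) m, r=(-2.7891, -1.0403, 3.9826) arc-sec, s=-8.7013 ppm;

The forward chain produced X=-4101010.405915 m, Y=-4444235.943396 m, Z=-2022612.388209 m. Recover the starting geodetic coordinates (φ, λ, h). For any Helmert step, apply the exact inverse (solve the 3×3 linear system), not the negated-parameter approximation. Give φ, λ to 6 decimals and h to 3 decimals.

φ=-18.611944°, λ=-132.690738°, h=375.715 m

start: X=-4101010.4059, Y=-4444235.9434, Z=-2022612.3882 m
→ Helmert⁻¹: X=-4100993.9480, Y=-4444742.1432, Z=-2022590.3661
→ Helmert⁻¹: X=-4100964.5548, Y=-4444731.5383, Z=-2022822.0693
→ Helmert⁻¹: X=-4100856.7685, Y=-4444775.8741, Z=-2022361.2200
→ Helmert⁻¹: X=-4100273.9303, Y=-4444865.7740, Z=-2022833.5930
→ geod (Bowring, a=6378388.000): φ=-18.61194400°, λ=-132.69073800°, h=375.7150 m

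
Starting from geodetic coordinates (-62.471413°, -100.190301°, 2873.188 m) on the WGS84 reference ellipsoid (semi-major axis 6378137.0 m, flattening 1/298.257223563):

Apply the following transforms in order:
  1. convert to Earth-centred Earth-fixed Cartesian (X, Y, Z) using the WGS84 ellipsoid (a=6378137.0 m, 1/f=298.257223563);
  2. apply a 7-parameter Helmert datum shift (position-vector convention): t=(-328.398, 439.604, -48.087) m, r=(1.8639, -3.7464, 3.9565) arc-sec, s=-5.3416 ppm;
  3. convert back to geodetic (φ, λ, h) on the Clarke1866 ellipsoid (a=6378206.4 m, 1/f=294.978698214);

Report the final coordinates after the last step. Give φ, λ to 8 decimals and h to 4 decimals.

φ=-62.47703538°, λ=-100.19519494°, h=2826.5165 m

start: φ=-62.471413°, λ=-100.190301°, h=2873.188 m
→ ECEF (a=6378137.000, f=1/298.257223563): X=-523153.3616, Y=-2910390.8413, Z=-5635537.4234
→ Helmert 7p (PV): X=-523320.7812, Y=-2909894.8011, Z=-5635591.2091
→ geod (Bowring, a=6378206.400): φ=-62.47703538°, λ=-100.19519494°, h=2826.5165 m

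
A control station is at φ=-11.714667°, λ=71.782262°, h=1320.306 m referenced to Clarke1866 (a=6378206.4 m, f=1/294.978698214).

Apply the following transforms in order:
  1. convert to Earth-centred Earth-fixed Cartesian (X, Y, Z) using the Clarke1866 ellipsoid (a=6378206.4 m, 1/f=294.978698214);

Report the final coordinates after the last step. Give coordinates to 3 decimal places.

start: φ=-11.714667°, λ=71.782262°, h=1320.306 m
→ ECEF (a=6378206.400, f=1/294.978698214): X=1953155.3848, Y=5934363.3090, Z=-1286700.0296

X=1953155.385 m, Y=5934363.309 m, Z=-1286700.030 m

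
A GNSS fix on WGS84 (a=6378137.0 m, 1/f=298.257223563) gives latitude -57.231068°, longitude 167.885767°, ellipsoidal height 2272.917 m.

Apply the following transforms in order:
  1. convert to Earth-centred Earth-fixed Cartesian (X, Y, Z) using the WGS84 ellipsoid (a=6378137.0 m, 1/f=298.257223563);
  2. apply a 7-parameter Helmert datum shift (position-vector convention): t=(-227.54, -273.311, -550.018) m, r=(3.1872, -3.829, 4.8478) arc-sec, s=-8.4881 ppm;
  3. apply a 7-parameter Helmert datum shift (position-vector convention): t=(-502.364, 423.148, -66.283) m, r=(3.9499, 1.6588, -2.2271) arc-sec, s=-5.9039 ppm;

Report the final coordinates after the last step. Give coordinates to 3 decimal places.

X=-3385159.005 m, Y=726739.916 m, Z=-5342332.397 m

start: φ=-57.231068°, λ=167.885767°, h=2272.917 m
→ ECEF (a=6378137.000, f=1/298.257223563): X=-3384524.7771, Y=726458.6887, Z=-5341782.5009
→ Helmert 7p (PV): X=-3384641.5012, Y=726182.2068, Z=-5342338.7803
→ Helmert 7p (PV): X=-3385159.0052, Y=726739.9155, Z=-5342332.3972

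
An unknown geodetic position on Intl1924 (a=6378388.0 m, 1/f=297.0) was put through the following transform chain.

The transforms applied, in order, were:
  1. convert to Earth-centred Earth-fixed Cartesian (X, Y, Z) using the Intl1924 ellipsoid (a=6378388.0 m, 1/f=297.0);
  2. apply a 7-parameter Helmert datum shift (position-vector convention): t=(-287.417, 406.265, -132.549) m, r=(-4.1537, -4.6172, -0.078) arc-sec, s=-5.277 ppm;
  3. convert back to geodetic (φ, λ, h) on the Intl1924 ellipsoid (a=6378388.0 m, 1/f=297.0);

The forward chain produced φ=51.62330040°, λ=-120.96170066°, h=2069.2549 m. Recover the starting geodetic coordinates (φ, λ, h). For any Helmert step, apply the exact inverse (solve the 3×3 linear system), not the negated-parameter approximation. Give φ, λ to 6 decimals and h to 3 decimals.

start: φ=51.623300°, λ=-120.961701°, h=2069.255 m
→ ECEF (a=6378388.000, f=1/297.0): X=-2042106.3871, Y=-3403787.4764, Z=4978610.4635
→ Helmert⁻¹: X=-2041717.0092, Y=-3404312.7381, Z=4978746.4338
→ geod (Bowring, a=6378388.000): φ=51.62229700°, λ=-120.95298100°, h=2331.1450 m

φ=51.622297°, λ=-120.952981°, h=2331.145 m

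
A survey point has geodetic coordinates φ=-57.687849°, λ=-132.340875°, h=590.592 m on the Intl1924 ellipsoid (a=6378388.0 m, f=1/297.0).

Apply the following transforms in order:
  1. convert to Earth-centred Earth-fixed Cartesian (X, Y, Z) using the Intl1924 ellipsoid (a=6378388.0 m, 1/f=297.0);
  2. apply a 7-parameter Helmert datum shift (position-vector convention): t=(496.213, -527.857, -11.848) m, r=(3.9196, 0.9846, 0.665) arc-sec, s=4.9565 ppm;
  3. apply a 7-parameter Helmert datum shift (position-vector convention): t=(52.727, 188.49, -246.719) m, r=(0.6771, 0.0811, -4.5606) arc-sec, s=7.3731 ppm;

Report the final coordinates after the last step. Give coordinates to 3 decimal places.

X=-2301701.833 m, Y=-2526610.758 m, Z=-5368215.581 m

start: φ=-57.687849°, λ=-132.340875°, h=590.592 m
→ ECEF (a=6378388.000, f=1/297.0): X=-2302146.9325, Y=-2526403.3335, Z=-5367846.4207
→ Helmert 7p (PV): X=-2301679.6083, Y=-2526849.1304, Z=-5367921.8940
→ Helmert 7p (PV): X=-2301701.8325, Y=-2526610.7584, Z=-5368215.5811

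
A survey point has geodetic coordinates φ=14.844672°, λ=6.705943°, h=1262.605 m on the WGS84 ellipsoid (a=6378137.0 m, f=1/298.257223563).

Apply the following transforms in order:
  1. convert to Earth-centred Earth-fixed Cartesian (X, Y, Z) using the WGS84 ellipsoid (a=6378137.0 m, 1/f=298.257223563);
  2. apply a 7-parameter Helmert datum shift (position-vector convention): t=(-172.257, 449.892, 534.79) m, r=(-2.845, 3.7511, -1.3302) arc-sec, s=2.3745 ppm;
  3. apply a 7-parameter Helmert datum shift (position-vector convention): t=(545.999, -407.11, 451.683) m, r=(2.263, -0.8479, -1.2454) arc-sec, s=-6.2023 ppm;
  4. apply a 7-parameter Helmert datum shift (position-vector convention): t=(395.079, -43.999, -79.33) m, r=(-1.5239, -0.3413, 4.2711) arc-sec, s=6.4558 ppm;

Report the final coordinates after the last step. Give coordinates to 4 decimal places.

X=6126437.4835 m, Y=720308.8917 m, Z=1624644.4908 m

start: φ=14.844672°, λ=6.705943°, h=1262.605 m
→ ECEF (a=6378137.000, f=1/298.257223563): X=6125638.3129, Y=720241.2755, Z=1623816.5091
→ Helmert 7p (PV): X=6125514.7766, Y=720675.7707, Z=1624233.8204
→ Helmert 7p (PV): X=6126020.4579, Y=720209.3861, Z=1624708.5164
→ Helmert 7p (PV): X=6126437.4835, Y=720308.8917, Z=1624644.4908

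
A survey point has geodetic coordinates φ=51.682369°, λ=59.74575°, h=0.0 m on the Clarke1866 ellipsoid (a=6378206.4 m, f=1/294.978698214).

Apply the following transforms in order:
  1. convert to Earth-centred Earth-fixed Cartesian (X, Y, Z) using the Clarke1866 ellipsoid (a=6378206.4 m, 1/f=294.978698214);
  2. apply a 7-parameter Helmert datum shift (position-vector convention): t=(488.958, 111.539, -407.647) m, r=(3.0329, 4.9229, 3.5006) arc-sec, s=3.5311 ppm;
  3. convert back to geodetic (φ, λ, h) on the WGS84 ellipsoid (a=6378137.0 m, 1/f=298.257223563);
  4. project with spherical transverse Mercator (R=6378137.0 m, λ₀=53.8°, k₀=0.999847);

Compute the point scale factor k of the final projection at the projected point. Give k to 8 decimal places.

1.00191178

start: φ=51.682369°, λ=59.745750°, h=0.000 m
→ ECEF (a=6378206.400, f=1/294.978698214): X=1996651.3499, Y=3423131.1131, Z=4980764.2367
→ Helmert 7p (PV): X=1997208.1386, Y=3423215.3886, Z=4980376.8568
→ geod (Bowring, a=6378137.000): φ=51.67563630°, λ=59.73941080°, h=-161.6665 m
→ into tm (λ₀=53.8°): φ=51.67563630°, λ−λ₀=5.93941080°
scale k = 1.00191178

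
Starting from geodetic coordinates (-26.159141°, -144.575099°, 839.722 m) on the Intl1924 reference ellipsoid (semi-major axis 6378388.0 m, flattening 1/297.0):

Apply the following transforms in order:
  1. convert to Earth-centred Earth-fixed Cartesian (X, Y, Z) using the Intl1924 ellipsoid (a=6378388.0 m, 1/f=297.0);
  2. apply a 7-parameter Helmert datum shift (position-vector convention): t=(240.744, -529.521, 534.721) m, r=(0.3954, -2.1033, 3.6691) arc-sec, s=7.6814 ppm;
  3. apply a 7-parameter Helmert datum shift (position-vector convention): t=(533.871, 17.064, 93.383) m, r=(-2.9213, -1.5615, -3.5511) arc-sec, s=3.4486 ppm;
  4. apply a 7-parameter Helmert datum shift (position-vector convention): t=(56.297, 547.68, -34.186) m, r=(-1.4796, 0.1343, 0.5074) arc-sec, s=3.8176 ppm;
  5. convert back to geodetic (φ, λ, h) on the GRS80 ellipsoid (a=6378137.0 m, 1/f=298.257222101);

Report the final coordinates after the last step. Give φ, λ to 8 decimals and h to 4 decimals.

start: φ=-26.159141°, λ=-144.575099°, h=839.722 m
→ ECEF (a=6378388.000, f=1/297.0): X=-4668885.9739, Y=-3321059.4089, Z=-2795306.2087
→ Helmert 7p (PV): X=-4668593.5128, Y=-3321692.1339, Z=-2794846.9353
→ Helmert 7p (PV): X=-4668111.7710, Y=-3321645.7325, Z=-2794751.4889
→ Helmert 7p (PV): X=-4668066.9436, Y=-3321142.2642, Z=-2794769.4774
→ geod (Bowring, a=6378137.000): φ=-26.15660601°, λ=-144.56967585°, h=280.4734 m

φ=-26.15660601°, λ=-144.56967585°, h=280.4734 m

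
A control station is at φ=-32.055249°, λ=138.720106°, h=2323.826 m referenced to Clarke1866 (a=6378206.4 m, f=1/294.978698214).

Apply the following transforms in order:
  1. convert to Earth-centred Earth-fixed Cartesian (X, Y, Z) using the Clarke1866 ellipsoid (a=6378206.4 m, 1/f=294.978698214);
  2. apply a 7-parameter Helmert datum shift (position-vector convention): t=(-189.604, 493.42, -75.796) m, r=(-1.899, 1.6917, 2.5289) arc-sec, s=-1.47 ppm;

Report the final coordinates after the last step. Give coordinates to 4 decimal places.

X=-4068021.7891 m, Y=3571499.3622 m, Z=-3366749.2780 m

start: φ=-32.055249°, λ=138.720106°, h=2323.826 m
→ ECEF (a=6378206.400, f=1/294.978698214): X=-4067766.7695, Y=3571092.0600, Z=-3366678.9155
→ Helmert 7p (PV): X=-4068021.7891, Y=3571499.3622, Z=-3366749.2780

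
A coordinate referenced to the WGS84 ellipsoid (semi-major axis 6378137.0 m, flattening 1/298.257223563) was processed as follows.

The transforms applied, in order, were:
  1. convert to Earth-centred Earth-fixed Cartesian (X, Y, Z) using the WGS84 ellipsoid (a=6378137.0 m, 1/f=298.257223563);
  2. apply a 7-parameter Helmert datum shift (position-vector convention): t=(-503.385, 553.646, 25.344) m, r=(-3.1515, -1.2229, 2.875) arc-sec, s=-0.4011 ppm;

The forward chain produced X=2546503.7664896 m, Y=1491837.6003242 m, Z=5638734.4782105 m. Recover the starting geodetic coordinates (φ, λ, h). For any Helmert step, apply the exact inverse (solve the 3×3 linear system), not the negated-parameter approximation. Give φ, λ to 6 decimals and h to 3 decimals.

φ=62.528978°, λ=30.346592°, h=3118.713 m

start: X=2546503.7665, Y=1491837.6003, Z=5638734.4782 m
→ Helmert⁻¹: X=2547062.3883, Y=1491162.8971, Z=5638719.0782
→ geod (Bowring, a=6378137.000): φ=62.52897800°, λ=30.34659200°, h=3118.7130 m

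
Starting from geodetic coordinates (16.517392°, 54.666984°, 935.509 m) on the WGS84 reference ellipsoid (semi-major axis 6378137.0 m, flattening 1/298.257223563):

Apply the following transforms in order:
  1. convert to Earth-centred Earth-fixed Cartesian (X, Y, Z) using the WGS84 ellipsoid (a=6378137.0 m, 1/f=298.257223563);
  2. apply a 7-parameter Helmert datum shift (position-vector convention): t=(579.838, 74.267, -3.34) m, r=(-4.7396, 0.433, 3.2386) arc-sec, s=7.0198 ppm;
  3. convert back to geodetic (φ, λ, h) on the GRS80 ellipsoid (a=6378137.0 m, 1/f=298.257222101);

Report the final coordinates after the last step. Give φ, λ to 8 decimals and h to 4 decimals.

start: φ=16.517392°, λ=54.666984°, h=935.509 m
→ ECEF (a=6378137.000, f=1/298.257223563): X=3537912.0203, Y=4990671.9954, Z=1801959.3072
→ Helmert 7p (PV): X=3538442.1165, Y=4990878.2518, Z=1801846.5120
→ geod (Bowring, a=6378137.000): φ=16.51519536°, λ=54.66405110°, h=1358.6925 m

φ=16.51519536°, λ=54.66405110°, h=1358.6925 m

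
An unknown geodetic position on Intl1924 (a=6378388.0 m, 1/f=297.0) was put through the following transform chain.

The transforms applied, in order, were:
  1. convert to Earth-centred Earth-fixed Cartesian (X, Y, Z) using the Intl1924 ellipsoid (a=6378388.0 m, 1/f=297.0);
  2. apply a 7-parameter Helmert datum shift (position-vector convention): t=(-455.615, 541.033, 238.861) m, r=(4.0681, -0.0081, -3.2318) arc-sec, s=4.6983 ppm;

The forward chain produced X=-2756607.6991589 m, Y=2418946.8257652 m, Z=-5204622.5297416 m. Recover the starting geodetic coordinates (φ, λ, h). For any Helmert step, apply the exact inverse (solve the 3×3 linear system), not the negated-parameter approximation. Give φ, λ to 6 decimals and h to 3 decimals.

φ=-55.018269°, λ=138.736536°, h=2719.958 m

start: X=-2756607.6992, Y=2418946.8258, Z=-5204622.5297 m
→ Helmert⁻¹: X=-2756177.2290, Y=2418248.5917, Z=-5204884.5230
→ geod (Bowring, a=6378388.000): φ=-55.01826900°, λ=138.73653600°, h=2719.9580 m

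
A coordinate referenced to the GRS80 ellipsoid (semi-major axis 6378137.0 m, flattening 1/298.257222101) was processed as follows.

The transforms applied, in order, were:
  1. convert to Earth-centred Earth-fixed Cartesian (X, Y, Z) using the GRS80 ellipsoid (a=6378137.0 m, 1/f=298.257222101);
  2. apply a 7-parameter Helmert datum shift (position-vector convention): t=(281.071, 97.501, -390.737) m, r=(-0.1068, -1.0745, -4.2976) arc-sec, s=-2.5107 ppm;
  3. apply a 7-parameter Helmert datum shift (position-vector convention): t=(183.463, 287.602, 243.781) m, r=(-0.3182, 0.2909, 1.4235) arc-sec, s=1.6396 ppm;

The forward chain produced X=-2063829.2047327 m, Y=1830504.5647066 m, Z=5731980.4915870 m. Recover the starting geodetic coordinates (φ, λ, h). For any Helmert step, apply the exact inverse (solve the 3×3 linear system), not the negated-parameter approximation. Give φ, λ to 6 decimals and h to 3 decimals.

start: X=-2063829.2047, Y=1830504.5647, Z=5731980.4916 m
→ Helmert⁻¹: X=-2064004.7362, Y=1830219.3640, Z=5731727.2254
→ Helmert⁻¹: X=-2064299.2598, Y=1830080.4795, Z=5732144.0552
→ geod (Bowring, a=6378137.000): φ=64.44986200°, λ=138.44178100°, h=688.9320 m

φ=64.449862°, λ=138.441781°, h=688.932 m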